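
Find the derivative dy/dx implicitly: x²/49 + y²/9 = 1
Take d/dx of both sides. Since y is implicitly a function of x, the chain rule attaches a y' = dy/dx factor whenever we differentiate through y.

Set F(x, y) = (left side) − (right side), so the curve is F = 0. Differentiating each term of F:
  d/dx[x^2/49] = 2x/49
  d/dx[y^2/9] = 2y·y'/9
  d/dx[-1] = 0

Collecting, the y'-free part is the partial derivative in x and the y' coefficient is the partial derivative in y:
  ∂F/∂x = 2x/49
  ∂F/∂y = 2y/9

so d/dx[F(x, y(x))] = ∂F/∂x + (∂F/∂y)·y' = 0. Rearranging,
  dy/dx = -(∂F/∂x)/(∂F/∂y) = -(2x/49)/(2y/9) = -9x/(49y)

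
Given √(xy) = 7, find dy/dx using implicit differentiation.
Differentiate the relation implicitly: treat y = y(x) and apply the chain rule, so every y-derivative picks up a y' = dy/dx factor.

With everything moved to the left-hand side, differentiate term by term:
  d/dx[√(xy)] = √(xy)(x·y'/2 + y/2)/(xy)
  d/dx[-7] = 0

Separating the contributions that come from x directly and those that come through y:
  without y':      √(xy)/(2x)
  multiplying y':  √(xy)/(2y)

so (√(xy)/(2x)) + (√(xy)/(2y))·y' = 0, and therefore
  dy/dx = -(√(xy)/(2x))/(√(xy)/(2y)) = -y/x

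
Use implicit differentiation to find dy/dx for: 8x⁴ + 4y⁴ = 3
Differentiate the relation implicitly: treat y = y(x) and apply the chain rule, so every y-derivative picks up a y' = dy/dx factor.

With everything moved to the left-hand side, differentiate term by term:
  d/dx[8x^4] = 32x^3
  d/dx[4y^4] = 16y^3·y'
  d/dx[-3] = 0

Separating the contributions that come from x directly and those that come through y:
  without y':      32x^3
  multiplying y':  16y^3

so (32x^3) + (16y^3)·y' = 0, and therefore
  dy/dx = -(32x^3)/(16y^3) = -2x^3/y^3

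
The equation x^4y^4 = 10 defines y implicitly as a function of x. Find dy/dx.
Differentiate both sides with respect to x, treating y as y(x). By the chain rule, any term containing y contributes a factor of y' = dy/dx when we differentiate it.

Move every term to one side and write the relation as F(x, y) = 0. Term by term,
  d/dx[x^4y^4] = 4x^4y^3·y' + 4x^3y^4
  d/dx[-10] = 0

The pieces without y' make up ∂F/∂x and the coefficient of y' is ∂F/∂y:
  ∂F/∂x = 4x^3y^4,
  ∂F/∂y = 4x^4y^3.

Since d/dx[F] = ∂F/∂x + (∂F/∂y)·y' = 0, solve for y':
  (∂F/∂y)·y' = -∂F/∂x
  dy/dx = -(∂F/∂x)/(∂F/∂y) = -(4x^3y^4)/(4x^4y^3) = -y/x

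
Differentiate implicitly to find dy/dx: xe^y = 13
Differentiate the relation implicitly: treat y = y(x) and apply the chain rule, so every y-derivative picks up a y' = dy/dx factor.

With everything moved to the left-hand side, differentiate term by term:
  d/dx[x·e^(y)] = x·y'·e^(y) + e^(y)
  d/dx[-13] = 0

Separating the contributions that come from x directly and those that come through y:
  without y':      e^(y)
  multiplying y':  x·e^(y)

so (e^(y)) + (x·e^(y))·y' = 0, and therefore
  dy/dx = -(e^(y))/(x·e^(y)) = -1/x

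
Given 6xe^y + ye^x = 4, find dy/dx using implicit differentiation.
Take d/dx of both sides. Since y is implicitly a function of x, the chain rule attaches a y' = dy/dx factor whenever we differentiate through y.

Set F(x, y) = (left side) − (right side), so the curve is F = 0. Differentiating each term of F:
  d/dx[6x·e^(y)] = 6x·y'·e^(y) + 6e^(y)
  d/dx[y·e^(x)] = y·e^(x) + y'·e^(x)
  d/dx[-4] = 0

Collecting, the y'-free part is the partial derivative in x and the y' coefficient is the partial derivative in y:
  ∂F/∂x = y·e^(x) + 6e^(y)
  ∂F/∂y = 6x·e^(y) + e^(x)

so d/dx[F(x, y(x))] = ∂F/∂x + (∂F/∂y)·y' = 0. Rearranging,
  dy/dx = -(∂F/∂x)/(∂F/∂y) = -(y·e^(x) + 6e^(y))/(6x·e^(y) + e^(x)) = (-y·e^(x) - 6e^(y))/(6x·e^(y) + e^(x))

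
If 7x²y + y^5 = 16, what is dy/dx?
Take d/dx of both sides. Since y is implicitly a function of x, the chain rule attaches a y' = dy/dx factor whenever we differentiate through y.

Set F(x, y) = (left side) − (right side), so the curve is F = 0. Differentiating each term of F:
  d/dx[7x^2y] = 7x^2·y' + 14xy
  d/dx[y^5] = 5y^4·y'
  d/dx[-16] = 0

Collecting, the y'-free part is the partial derivative in x and the y' coefficient is the partial derivative in y:
  ∂F/∂x = 14xy
  ∂F/∂y = 7x^2 + 5y^4

so d/dx[F(x, y(x))] = ∂F/∂x + (∂F/∂y)·y' = 0. Rearranging,
  dy/dx = -(∂F/∂x)/(∂F/∂y) = -(14xy)/(7x^2 + 5y^4) = -14xy/(7x^2 + 5y^4)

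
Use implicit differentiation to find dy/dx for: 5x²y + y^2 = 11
Differentiate the relation implicitly: treat y = y(x) and apply the chain rule, so every y-derivative picks up a y' = dy/dx factor.

With everything moved to the left-hand side, differentiate term by term:
  d/dx[5x^2y] = 5x^2·y' + 10xy
  d/dx[y^2] = 2y·y'
  d/dx[-11] = 0

Separating the contributions that come from x directly and those that come through y:
  without y':      10xy
  multiplying y':  5x^2 + 2y

so (10xy) + (5x^2 + 2y)·y' = 0, and therefore
  dy/dx = -(10xy)/(5x^2 + 2y) = -10xy/(5x^2 + 2y)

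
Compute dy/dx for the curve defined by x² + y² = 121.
Differentiate both sides with respect to x, treating y as y(x). By the chain rule, any term containing y contributes a factor of y' = dy/dx when we differentiate it.

Move every term to one side and write the relation as F(x, y) = 0. Term by term,
  d/dx[x^2] = 2x
  d/dx[y^2] = 2y·y'
  d/dx[-121] = 0

The pieces without y' make up ∂F/∂x and the coefficient of y' is ∂F/∂y:
  ∂F/∂x = 2x,
  ∂F/∂y = 2y.

Since d/dx[F] = ∂F/∂x + (∂F/∂y)·y' = 0, solve for y':
  (∂F/∂y)·y' = -∂F/∂x
  dy/dx = -(∂F/∂x)/(∂F/∂y) = -(2x)/(2y) = -x/y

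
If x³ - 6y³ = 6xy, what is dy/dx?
Differentiate the relation implicitly: treat y = y(x) and apply the chain rule, so every y-derivative picks up a y' = dy/dx factor.

With everything moved to the left-hand side, differentiate term by term:
  d/dx[x^3] = 3x^2
  d/dx[-6xy] = -6x·y' - 6y
  d/dx[-6y^3] = -18y^2·y'

Separating the contributions that come from x directly and those that come through y:
  without y':      3x^2 - 6y
  multiplying y':  -6x - 18y^2

so (3x^2 - 6y) + (-6x - 18y^2)·y' = 0, and therefore
  dy/dx = -(3x^2 - 6y)/(-6x - 18y^2) = (x^2/2 - y)/(x + 3y^2)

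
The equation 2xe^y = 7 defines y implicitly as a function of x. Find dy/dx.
Differentiate the relation implicitly: treat y = y(x) and apply the chain rule, so every y-derivative picks up a y' = dy/dx factor.

With everything moved to the left-hand side, differentiate term by term:
  d/dx[2x·e^(y)] = 2x·y'·e^(y) + 2e^(y)
  d/dx[-7] = 0

Separating the contributions that come from x directly and those that come through y:
  without y':      2e^(y)
  multiplying y':  2x·e^(y)

so (2e^(y)) + (2x·e^(y))·y' = 0, and therefore
  dy/dx = -(2e^(y))/(2x·e^(y)) = -1/x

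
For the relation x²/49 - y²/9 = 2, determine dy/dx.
Apply d/dx to both sides, remembering that y depends on x. Each occurrence of y therefore brings in a y' = dy/dx via the chain rule.

With F(x, y) equal to the left-hand side minus the right, differentiate F term by term:
  d/dx[x^2/49] = 2x/49
  d/dx[-y^2/9] = -2y·y'/9
  d/dx[-2] = 0
Adding these up, d/dx[F] = 0 becomes
  (2x/49) + (-2y/9)·y' = 0,
so isolating y',
  dy/dx = -(2x/49)/(-2y/9) = 9x/(49y)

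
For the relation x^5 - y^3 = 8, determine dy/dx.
Apply d/dx to both sides, remembering that y depends on x. Each occurrence of y therefore brings in a y' = dy/dx via the chain rule.

With F(x, y) equal to the left-hand side minus the right, differentiate F term by term:
  d/dx[x^5] = 5x^4
  d/dx[-y^3] = -3y^2·y'
  d/dx[-8] = 0
Adding these up, d/dx[F] = 0 becomes
  (5x^4) + (-3y^2)·y' = 0,
so isolating y',
  dy/dx = -(5x^4)/(-3y^2) = 5x^4/(3y^2)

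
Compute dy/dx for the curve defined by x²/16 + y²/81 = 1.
Differentiate the relation implicitly: treat y = y(x) and apply the chain rule, so every y-derivative picks up a y' = dy/dx factor.

With everything moved to the left-hand side, differentiate term by term:
  d/dx[x^2/16] = x/8
  d/dx[y^2/81] = 2y·y'/81
  d/dx[-1] = 0

Separating the contributions that come from x directly and those that come through y:
  without y':      x/8
  multiplying y':  2y/81

so (x/8) + (2y/81)·y' = 0, and therefore
  dy/dx = -(x/8)/(2y/81) = -81x/(16y)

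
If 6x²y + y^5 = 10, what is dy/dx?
Apply d/dx to both sides, remembering that y depends on x. Each occurrence of y therefore brings in a y' = dy/dx via the chain rule.

With F(x, y) equal to the left-hand side minus the right, differentiate F term by term:
  d/dx[6x^2y] = 6x^2·y' + 12xy
  d/dx[y^5] = 5y^4·y'
  d/dx[-10] = 0
Adding these up, d/dx[F] = 0 becomes
  (12xy) + (6x^2 + 5y^4)·y' = 0,
so isolating y',
  dy/dx = -(12xy)/(6x^2 + 5y^4) = -12xy/(6x^2 + 5y^4)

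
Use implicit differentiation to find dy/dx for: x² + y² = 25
Differentiate the relation implicitly: treat y = y(x) and apply the chain rule, so every y-derivative picks up a y' = dy/dx factor.

With everything moved to the left-hand side, differentiate term by term:
  d/dx[x^2] = 2x
  d/dx[y^2] = 2y·y'
  d/dx[-25] = 0

Separating the contributions that come from x directly and those that come through y:
  without y':      2x
  multiplying y':  2y

so (2x) + (2y)·y' = 0, and therefore
  dy/dx = -(2x)/(2y) = -x/y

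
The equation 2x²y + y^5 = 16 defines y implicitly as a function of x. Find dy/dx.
Take d/dx of both sides. Since y is implicitly a function of x, the chain rule attaches a y' = dy/dx factor whenever we differentiate through y.

Set F(x, y) = (left side) − (right side), so the curve is F = 0. Differentiating each term of F:
  d/dx[2x^2y] = 2x^2·y' + 4xy
  d/dx[y^5] = 5y^4·y'
  d/dx[-16] = 0

Collecting, the y'-free part is the partial derivative in x and the y' coefficient is the partial derivative in y:
  ∂F/∂x = 4xy
  ∂F/∂y = 2x^2 + 5y^4

so d/dx[F(x, y(x))] = ∂F/∂x + (∂F/∂y)·y' = 0. Rearranging,
  dy/dx = -(∂F/∂x)/(∂F/∂y) = -(4xy)/(2x^2 + 5y^4) = -4xy/(2x^2 + 5y^4)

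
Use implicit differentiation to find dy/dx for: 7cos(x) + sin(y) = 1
Differentiate both sides with respect to x, treating y as y(x). By the chain rule, any term containing y contributes a factor of y' = dy/dx when we differentiate it.

Move every term to one side and write the relation as F(x, y) = 0. Term by term,
  d/dx[sin(y)] = y'·cos(y)
  d/dx[7cos(x)] = -7sin(x)
  d/dx[-1] = 0

The pieces without y' make up ∂F/∂x and the coefficient of y' is ∂F/∂y:
  ∂F/∂x = -7sin(x),
  ∂F/∂y = cos(y).

Since d/dx[F] = ∂F/∂x + (∂F/∂y)·y' = 0, solve for y':
  (∂F/∂y)·y' = -∂F/∂x
  dy/dx = -(∂F/∂x)/(∂F/∂y) = -(-7sin(x))/(cos(y)) = 7sin(x)/cos(y)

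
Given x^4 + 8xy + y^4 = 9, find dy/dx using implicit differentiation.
Differentiate both sides with respect to x, treating y as y(x). By the chain rule, any term containing y contributes a factor of y' = dy/dx when we differentiate it.

Move every term to one side and write the relation as F(x, y) = 0. Term by term,
  d/dx[x^4] = 4x^3
  d/dx[8xy] = 8x·y' + 8y
  d/dx[y^4] = 4y^3·y'
  d/dx[-9] = 0

The pieces without y' make up ∂F/∂x and the coefficient of y' is ∂F/∂y:
  ∂F/∂x = 4x^3 + 8y,
  ∂F/∂y = 8x + 4y^3.

Since d/dx[F] = ∂F/∂x + (∂F/∂y)·y' = 0, solve for y':
  (∂F/∂y)·y' = -∂F/∂x
  dy/dx = -(∂F/∂x)/(∂F/∂y) = -(4x^3 + 8y)/(8x + 4y^3) = (-x^3 - 2y)/(2x + y^3)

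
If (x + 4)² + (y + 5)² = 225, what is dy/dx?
Differentiate both sides with respect to x, treating y as y(x). By the chain rule, any term containing y contributes a factor of y' = dy/dx when we differentiate it.

Move every term to one side and write the relation as F(x, y) = 0. Term by term,
  d/dx[(x + 4)^2] = 2x + 8
  d/dx[(y + 5)^2] = 2·y'(y + 5)
  d/dx[-225] = 0

The pieces without y' make up ∂F/∂x and the coefficient of y' is ∂F/∂y:
  ∂F/∂x = 2x + 8,
  ∂F/∂y = 2y + 10.

Since d/dx[F] = ∂F/∂x + (∂F/∂y)·y' = 0, solve for y':
  (∂F/∂y)·y' = -∂F/∂x
  dy/dx = -(∂F/∂x)/(∂F/∂y) = -(2x + 8)/(2y + 10) = (-x - 4)/(y + 5)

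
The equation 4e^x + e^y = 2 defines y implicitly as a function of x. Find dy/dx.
Apply d/dx to both sides, remembering that y depends on x. Each occurrence of y therefore brings in a y' = dy/dx via the chain rule.

With F(x, y) equal to the left-hand side minus the right, differentiate F term by term:
  d/dx[4e^(x)] = 4e^(x)
  d/dx[e^(y)] = y'·e^(y)
  d/dx[-2] = 0
Adding these up, d/dx[F] = 0 becomes
  (4e^(x)) + (e^(y))·y' = 0,
so isolating y',
  dy/dx = -(4e^(x))/(e^(y)) = -4e^(x - y)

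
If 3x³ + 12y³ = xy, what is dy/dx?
Differentiate the relation implicitly: treat y = y(x) and apply the chain rule, so every y-derivative picks up a y' = dy/dx factor.

With everything moved to the left-hand side, differentiate term by term:
  d/dx[3x^3] = 9x^2
  d/dx[-xy] = -x·y' - y
  d/dx[12y^3] = 36y^2·y'

Separating the contributions that come from x directly and those that come through y:
  without y':      9x^2 - y
  multiplying y':  -x + 36y^2

so (9x^2 - y) + (-x + 36y^2)·y' = 0, and therefore
  dy/dx = -(9x^2 - y)/(-x + 36y^2) = (9x^2 - y)/(x - 36y^2)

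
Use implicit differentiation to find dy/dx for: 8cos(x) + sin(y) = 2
Apply d/dx to both sides, remembering that y depends on x. Each occurrence of y therefore brings in a y' = dy/dx via the chain rule.

With F(x, y) equal to the left-hand side minus the right, differentiate F term by term:
  d/dx[sin(y)] = y'·cos(y)
  d/dx[8cos(x)] = -8sin(x)
  d/dx[-2] = 0
Adding these up, d/dx[F] = 0 becomes
  (-8sin(x)) + (cos(y))·y' = 0,
so isolating y',
  dy/dx = -(-8sin(x))/(cos(y)) = 8sin(x)/cos(y)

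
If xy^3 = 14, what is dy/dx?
Apply d/dx to both sides, remembering that y depends on x. Each occurrence of y therefore brings in a y' = dy/dx via the chain rule.

With F(x, y) equal to the left-hand side minus the right, differentiate F term by term:
  d/dx[xy^3] = 3xy^2·y' + y^3
  d/dx[-14] = 0
Adding these up, d/dx[F] = 0 becomes
  (y^3) + (3xy^2)·y' = 0,
so isolating y',
  dy/dx = -(y^3)/(3xy^2) = -y/(3x)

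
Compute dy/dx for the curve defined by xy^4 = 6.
Differentiate both sides with respect to x, treating y as y(x). By the chain rule, any term containing y contributes a factor of y' = dy/dx when we differentiate it.

Move every term to one side and write the relation as F(x, y) = 0. Term by term,
  d/dx[xy^4] = 4xy^3·y' + y^4
  d/dx[-6] = 0

The pieces without y' make up ∂F/∂x and the coefficient of y' is ∂F/∂y:
  ∂F/∂x = y^4,
  ∂F/∂y = 4xy^3.

Since d/dx[F] = ∂F/∂x + (∂F/∂y)·y' = 0, solve for y':
  (∂F/∂y)·y' = -∂F/∂x
  dy/dx = -(∂F/∂x)/(∂F/∂y) = -(y^4)/(4xy^3) = -y/(4x)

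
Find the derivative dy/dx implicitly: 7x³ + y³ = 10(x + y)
Differentiate the relation implicitly: treat y = y(x) and apply the chain rule, so every y-derivative picks up a y' = dy/dx factor.

With everything moved to the left-hand side, differentiate term by term:
  d/dx[7x^3] = 21x^2
  d/dx[-10x] = -10
  d/dx[y^3] = 3y^2·y'
  d/dx[-10y] = -10·y'

Separating the contributions that come from x directly and those that come through y:
  without y':      21x^2 - 10
  multiplying y':  3y^2 - 10

so (21x^2 - 10) + (3y^2 - 10)·y' = 0, and therefore
  dy/dx = -(21x^2 - 10)/(3y^2 - 10) = (10 - 21x^2)/(3y^2 - 10)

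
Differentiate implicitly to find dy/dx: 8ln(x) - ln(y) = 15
Differentiate the relation implicitly: treat y = y(x) and apply the chain rule, so every y-derivative picks up a y' = dy/dx factor.

With everything moved to the left-hand side, differentiate term by term:
  d/dx[8ln(x)] = 8/x
  d/dx[-ln(y)] = -y'/y
  d/dx[-15] = 0

Separating the contributions that come from x directly and those that come through y:
  without y':      8/x
  multiplying y':  -1/y

so (8/x) + (-1/y)·y' = 0, and therefore
  dy/dx = -(8/x)/(-1/y) = 8y/x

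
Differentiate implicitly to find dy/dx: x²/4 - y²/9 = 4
Differentiate both sides with respect to x, treating y as y(x). By the chain rule, any term containing y contributes a factor of y' = dy/dx when we differentiate it.

Move every term to one side and write the relation as F(x, y) = 0. Term by term,
  d/dx[x^2/4] = x/2
  d/dx[-y^2/9] = -2y·y'/9
  d/dx[-4] = 0

The pieces without y' make up ∂F/∂x and the coefficient of y' is ∂F/∂y:
  ∂F/∂x = x/2,
  ∂F/∂y = -2y/9.

Since d/dx[F] = ∂F/∂x + (∂F/∂y)·y' = 0, solve for y':
  (∂F/∂y)·y' = -∂F/∂x
  dy/dx = -(∂F/∂x)/(∂F/∂y) = -(x/2)/(-2y/9) = 9x/(4y)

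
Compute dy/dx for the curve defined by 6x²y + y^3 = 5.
Differentiate both sides with respect to x, treating y as y(x). By the chain rule, any term containing y contributes a factor of y' = dy/dx when we differentiate it.

Move every term to one side and write the relation as F(x, y) = 0. Term by term,
  d/dx[6x^2y] = 6x^2·y' + 12xy
  d/dx[y^3] = 3y^2·y'
  d/dx[-5] = 0

The pieces without y' make up ∂F/∂x and the coefficient of y' is ∂F/∂y:
  ∂F/∂x = 12xy,
  ∂F/∂y = 6x^2 + 3y^2.

Since d/dx[F] = ∂F/∂x + (∂F/∂y)·y' = 0, solve for y':
  (∂F/∂y)·y' = -∂F/∂x
  dy/dx = -(∂F/∂x)/(∂F/∂y) = -(12xy)/(6x^2 + 3y^2) = -4xy/(2x^2 + y^2)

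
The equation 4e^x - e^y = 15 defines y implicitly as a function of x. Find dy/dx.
Differentiate the relation implicitly: treat y = y(x) and apply the chain rule, so every y-derivative picks up a y' = dy/dx factor.

With everything moved to the left-hand side, differentiate term by term:
  d/dx[4e^(x)] = 4e^(x)
  d/dx[-e^(y)] = -y'·e^(y)
  d/dx[-15] = 0

Separating the contributions that come from x directly and those that come through y:
  without y':      4e^(x)
  multiplying y':  -e^(y)

so (4e^(x)) + (-e^(y))·y' = 0, and therefore
  dy/dx = -(4e^(x))/(-e^(y)) = 4e^(x - y)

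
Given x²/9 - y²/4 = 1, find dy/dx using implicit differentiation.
Take d/dx of both sides. Since y is implicitly a function of x, the chain rule attaches a y' = dy/dx factor whenever we differentiate through y.

Set F(x, y) = (left side) − (right side), so the curve is F = 0. Differentiating each term of F:
  d/dx[x^2/9] = 2x/9
  d/dx[-y^2/4] = -y·y'/2
  d/dx[-1] = 0

Collecting, the y'-free part is the partial derivative in x and the y' coefficient is the partial derivative in y:
  ∂F/∂x = 2x/9
  ∂F/∂y = -y/2

so d/dx[F(x, y(x))] = ∂F/∂x + (∂F/∂y)·y' = 0. Rearranging,
  dy/dx = -(∂F/∂x)/(∂F/∂y) = -(2x/9)/(-y/2) = 4x/(9y)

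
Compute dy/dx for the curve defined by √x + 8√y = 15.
Apply d/dx to both sides, remembering that y depends on x. Each occurrence of y therefore brings in a y' = dy/dx via the chain rule.

With F(x, y) equal to the left-hand side minus the right, differentiate F term by term:
  d/dx[√(x)] = 1/(2√(x))
  d/dx[8√(y)] = 4·y'/√(y)
  d/dx[-15] = 0
Adding these up, d/dx[F] = 0 becomes
  (1/(2√(x))) + (4/√(y))·y' = 0,
so isolating y',
  dy/dx = -(1/(2√(x)))/(4/√(y)) = -√(y)/(8√(x))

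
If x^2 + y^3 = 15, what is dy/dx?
Apply d/dx to both sides, remembering that y depends on x. Each occurrence of y therefore brings in a y' = dy/dx via the chain rule.

With F(x, y) equal to the left-hand side minus the right, differentiate F term by term:
  d/dx[x^2] = 2x
  d/dx[y^3] = 3y^2·y'
  d/dx[-15] = 0
Adding these up, d/dx[F] = 0 becomes
  (2x) + (3y^2)·y' = 0,
so isolating y',
  dy/dx = -(2x)/(3y^2) = -2x/(3y^2)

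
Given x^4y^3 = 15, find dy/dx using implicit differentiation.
Take d/dx of both sides. Since y is implicitly a function of x, the chain rule attaches a y' = dy/dx factor whenever we differentiate through y.

Set F(x, y) = (left side) − (right side), so the curve is F = 0. Differentiating each term of F:
  d/dx[x^4y^3] = 3x^4y^2·y' + 4x^3y^3
  d/dx[-15] = 0

Collecting, the y'-free part is the partial derivative in x and the y' coefficient is the partial derivative in y:
  ∂F/∂x = 4x^3y^3
  ∂F/∂y = 3x^4y^2

so d/dx[F(x, y(x))] = ∂F/∂x + (∂F/∂y)·y' = 0. Rearranging,
  dy/dx = -(∂F/∂x)/(∂F/∂y) = -(4x^3y^3)/(3x^4y^2) = -4y/(3x)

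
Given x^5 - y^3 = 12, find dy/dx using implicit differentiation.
Differentiate both sides with respect to x, treating y as y(x). By the chain rule, any term containing y contributes a factor of y' = dy/dx when we differentiate it.

Move every term to one side and write the relation as F(x, y) = 0. Term by term,
  d/dx[x^5] = 5x^4
  d/dx[-y^3] = -3y^2·y'
  d/dx[-12] = 0

The pieces without y' make up ∂F/∂x and the coefficient of y' is ∂F/∂y:
  ∂F/∂x = 5x^4,
  ∂F/∂y = -3y^2.

Since d/dx[F] = ∂F/∂x + (∂F/∂y)·y' = 0, solve for y':
  (∂F/∂y)·y' = -∂F/∂x
  dy/dx = -(∂F/∂x)/(∂F/∂y) = -(5x^4)/(-3y^2) = 5x^4/(3y^2)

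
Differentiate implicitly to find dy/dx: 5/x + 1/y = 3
Differentiate both sides with respect to x, treating y as y(x). By the chain rule, any term containing y contributes a factor of y' = dy/dx when we differentiate it.

Move every term to one side and write the relation as F(x, y) = 0. Term by term,
  d/dx[1/y] = -y'/y^2
  d/dx[5/x] = -5/x^2
  d/dx[-3] = 0

The pieces without y' make up ∂F/∂x and the coefficient of y' is ∂F/∂y:
  ∂F/∂x = -5/x^2,
  ∂F/∂y = -1/y^2.

Since d/dx[F] = ∂F/∂x + (∂F/∂y)·y' = 0, solve for y':
  (∂F/∂y)·y' = -∂F/∂x
  dy/dx = -(∂F/∂x)/(∂F/∂y) = -(-5/x^2)/(-1/y^2) = -5y^2/x^2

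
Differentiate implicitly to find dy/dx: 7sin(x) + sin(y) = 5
Apply d/dx to both sides, remembering that y depends on x. Each occurrence of y therefore brings in a y' = dy/dx via the chain rule.

With F(x, y) equal to the left-hand side minus the right, differentiate F term by term:
  d/dx[7sin(x)] = 7cos(x)
  d/dx[sin(y)] = y'·cos(y)
  d/dx[-5] = 0
Adding these up, d/dx[F] = 0 becomes
  (7cos(x)) + (cos(y))·y' = 0,
so isolating y',
  dy/dx = -(7cos(x))/(cos(y)) = -7cos(x)/cos(y)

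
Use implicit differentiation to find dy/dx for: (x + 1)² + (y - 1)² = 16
Differentiate the relation implicitly: treat y = y(x) and apply the chain rule, so every y-derivative picks up a y' = dy/dx factor.

With everything moved to the left-hand side, differentiate term by term:
  d/dx[(x + 1)^2] = 2x + 2
  d/dx[(y - 1)^2] = 2·y'(y - 1)
  d/dx[-16] = 0

Separating the contributions that come from x directly and those that come through y:
  without y':      2x + 2
  multiplying y':  2y - 2

so (2x + 2) + (2y - 2)·y' = 0, and therefore
  dy/dx = -(2x + 2)/(2y - 2) = (-x - 1)/(y - 1)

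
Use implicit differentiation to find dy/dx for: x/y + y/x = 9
Apply d/dx to both sides, remembering that y depends on x. Each occurrence of y therefore brings in a y' = dy/dx via the chain rule.

With F(x, y) equal to the left-hand side minus the right, differentiate F term by term:
  d/dx[x/y] = -x·y'/y^2 + 1/y
  d/dx[y/x] = y'/x - y/x^2
  d/dx[-9] = 0
Adding these up, d/dx[F] = 0 becomes
  (1/y - y/x^2) + (-x/y^2 + 1/x)·y' = 0,
so isolating y',
  dy/dx = -(1/y - y/x^2)/(-x/y^2 + 1/x)
        = -((x - y)(x + y)/(x^2y))/(-(x - y)(x + y)/(xy^2)) = y/x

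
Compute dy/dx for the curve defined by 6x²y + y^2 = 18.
Differentiate both sides with respect to x, treating y as y(x). By the chain rule, any term containing y contributes a factor of y' = dy/dx when we differentiate it.

Move every term to one side and write the relation as F(x, y) = 0. Term by term,
  d/dx[6x^2y] = 6x^2·y' + 12xy
  d/dx[y^2] = 2y·y'
  d/dx[-18] = 0

The pieces without y' make up ∂F/∂x and the coefficient of y' is ∂F/∂y:
  ∂F/∂x = 12xy,
  ∂F/∂y = 6x^2 + 2y.

Since d/dx[F] = ∂F/∂x + (∂F/∂y)·y' = 0, solve for y':
  (∂F/∂y)·y' = -∂F/∂x
  dy/dx = -(∂F/∂x)/(∂F/∂y) = -(12xy)/(6x^2 + 2y) = -6xy/(3x^2 + y)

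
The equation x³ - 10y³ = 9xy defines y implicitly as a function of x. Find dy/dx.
Differentiate the relation implicitly: treat y = y(x) and apply the chain rule, so every y-derivative picks up a y' = dy/dx factor.

With everything moved to the left-hand side, differentiate term by term:
  d/dx[x^3] = 3x^2
  d/dx[-9xy] = -9x·y' - 9y
  d/dx[-10y^3] = -30y^2·y'

Separating the contributions that come from x directly and those that come through y:
  without y':      3x^2 - 9y
  multiplying y':  -9x - 30y^2

so (3x^2 - 9y) + (-9x - 30y^2)·y' = 0, and therefore
  dy/dx = -(3x^2 - 9y)/(-9x - 30y^2) = (x^2 - 3y)/(3x + 10y^2)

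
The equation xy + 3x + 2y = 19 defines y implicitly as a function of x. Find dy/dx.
Differentiate both sides with respect to x, treating y as y(x). By the chain rule, any term containing y contributes a factor of y' = dy/dx when we differentiate it.

Move every term to one side and write the relation as F(x, y) = 0. Term by term,
  d/dx[xy] = x·y' + y
  d/dx[3x] = 3
  d/dx[2y] = 2·y'
  d/dx[-19] = 0

The pieces without y' make up ∂F/∂x and the coefficient of y' is ∂F/∂y:
  ∂F/∂x = y + 3,
  ∂F/∂y = x + 2.

Since d/dx[F] = ∂F/∂x + (∂F/∂y)·y' = 0, solve for y':
  (∂F/∂y)·y' = -∂F/∂x
  dy/dx = -(∂F/∂x)/(∂F/∂y) = -(y + 3)/(x + 2) = (-y - 3)/(x + 2)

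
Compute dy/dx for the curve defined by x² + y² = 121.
Differentiate both sides with respect to x, treating y as y(x). By the chain rule, any term containing y contributes a factor of y' = dy/dx when we differentiate it.

Move every term to one side and write the relation as F(x, y) = 0. Term by term,
  d/dx[x^2] = 2x
  d/dx[y^2] = 2y·y'
  d/dx[-121] = 0

The pieces without y' make up ∂F/∂x and the coefficient of y' is ∂F/∂y:
  ∂F/∂x = 2x,
  ∂F/∂y = 2y.

Since d/dx[F] = ∂F/∂x + (∂F/∂y)·y' = 0, solve for y':
  (∂F/∂y)·y' = -∂F/∂x
  dy/dx = -(∂F/∂x)/(∂F/∂y) = -(2x)/(2y) = -x/y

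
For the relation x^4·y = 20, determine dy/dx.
Apply d/dx to both sides, remembering that y depends on x. Each occurrence of y therefore brings in a y' = dy/dx via the chain rule.

With F(x, y) equal to the left-hand side minus the right, differentiate F term by term:
  d/dx[x^4y] = x^4·y' + 4x^3y
  d/dx[-20] = 0
Adding these up, d/dx[F] = 0 becomes
  (4x^3y) + (x^4)·y' = 0,
so isolating y',
  dy/dx = -(4x^3y)/(x^4) = -4y/x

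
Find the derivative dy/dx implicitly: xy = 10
Differentiate both sides with respect to x, treating y as y(x). By the chain rule, any term containing y contributes a factor of y' = dy/dx when we differentiate it.

Move every term to one side and write the relation as F(x, y) = 0. Term by term,
  d/dx[xy] = x·y' + y
  d/dx[-10] = 0

The pieces without y' make up ∂F/∂x and the coefficient of y' is ∂F/∂y:
  ∂F/∂x = y,
  ∂F/∂y = x.

Since d/dx[F] = ∂F/∂x + (∂F/∂y)·y' = 0, solve for y':
  (∂F/∂y)·y' = -∂F/∂x
  dy/dx = -(∂F/∂x)/(∂F/∂y) = -(y)/(x) = -y/x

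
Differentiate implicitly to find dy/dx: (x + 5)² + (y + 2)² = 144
Differentiate both sides with respect to x, treating y as y(x). By the chain rule, any term containing y contributes a factor of y' = dy/dx when we differentiate it.

Move every term to one side and write the relation as F(x, y) = 0. Term by term,
  d/dx[(x + 5)^2] = 2x + 10
  d/dx[(y + 2)^2] = 2·y'(y + 2)
  d/dx[-144] = 0

The pieces without y' make up ∂F/∂x and the coefficient of y' is ∂F/∂y:
  ∂F/∂x = 2x + 10,
  ∂F/∂y = 2y + 4.

Since d/dx[F] = ∂F/∂x + (∂F/∂y)·y' = 0, solve for y':
  (∂F/∂y)·y' = -∂F/∂x
  dy/dx = -(∂F/∂x)/(∂F/∂y) = -(2x + 10)/(2y + 4) = (-x - 5)/(y + 2)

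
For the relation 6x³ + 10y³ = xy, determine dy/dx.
Differentiate the relation implicitly: treat y = y(x) and apply the chain rule, so every y-derivative picks up a y' = dy/dx factor.

With everything moved to the left-hand side, differentiate term by term:
  d/dx[6x^3] = 18x^2
  d/dx[-xy] = -x·y' - y
  d/dx[10y^3] = 30y^2·y'

Separating the contributions that come from x directly and those that come through y:
  without y':      18x^2 - y
  multiplying y':  -x + 30y^2

so (18x^2 - y) + (-x + 30y^2)·y' = 0, and therefore
  dy/dx = -(18x^2 - y)/(-x + 30y^2) = (18x^2 - y)/(x - 30y^2)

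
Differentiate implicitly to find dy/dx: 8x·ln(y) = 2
Differentiate the relation implicitly: treat y = y(x) and apply the chain rule, so every y-derivative picks up a y' = dy/dx factor.

With everything moved to the left-hand side, differentiate term by term:
  d/dx[8x·ln(y)] = 8x·y'/y + 8ln(y)
  d/dx[-2] = 0

Separating the contributions that come from x directly and those that come through y:
  without y':      8ln(y)
  multiplying y':  8x/y

so (8ln(y)) + (8x/y)·y' = 0, and therefore
  dy/dx = -(8ln(y))/(8x/y) = -y·ln(y)/x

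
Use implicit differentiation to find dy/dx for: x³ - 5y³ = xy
Take d/dx of both sides. Since y is implicitly a function of x, the chain rule attaches a y' = dy/dx factor whenever we differentiate through y.

Set F(x, y) = (left side) − (right side), so the curve is F = 0. Differentiating each term of F:
  d/dx[x^3] = 3x^2
  d/dx[-xy] = -x·y' - y
  d/dx[-5y^3] = -15y^2·y'

Collecting, the y'-free part is the partial derivative in x and the y' coefficient is the partial derivative in y:
  ∂F/∂x = 3x^2 - y
  ∂F/∂y = -x - 15y^2

so d/dx[F(x, y(x))] = ∂F/∂x + (∂F/∂y)·y' = 0. Rearranging,
  dy/dx = -(∂F/∂x)/(∂F/∂y) = -(3x^2 - y)/(-x - 15y^2) = (3x^2 - y)/(x + 15y^2)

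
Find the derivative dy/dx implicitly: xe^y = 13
Differentiate both sides with respect to x, treating y as y(x). By the chain rule, any term containing y contributes a factor of y' = dy/dx when we differentiate it.

Move every term to one side and write the relation as F(x, y) = 0. Term by term,
  d/dx[x·e^(y)] = x·y'·e^(y) + e^(y)
  d/dx[-13] = 0

The pieces without y' make up ∂F/∂x and the coefficient of y' is ∂F/∂y:
  ∂F/∂x = e^(y),
  ∂F/∂y = x·e^(y).

Since d/dx[F] = ∂F/∂x + (∂F/∂y)·y' = 0, solve for y':
  (∂F/∂y)·y' = -∂F/∂x
  dy/dx = -(∂F/∂x)/(∂F/∂y) = -(e^(y))/(x·e^(y)) = -1/x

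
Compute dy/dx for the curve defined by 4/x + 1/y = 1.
Differentiate the relation implicitly: treat y = y(x) and apply the chain rule, so every y-derivative picks up a y' = dy/dx factor.

With everything moved to the left-hand side, differentiate term by term:
  d/dx[1/y] = -y'/y^2
  d/dx[4/x] = -4/x^2
  d/dx[-1] = 0

Separating the contributions that come from x directly and those that come through y:
  without y':      -4/x^2
  multiplying y':  -1/y^2

so (-4/x^2) + (-1/y^2)·y' = 0, and therefore
  dy/dx = -(-4/x^2)/(-1/y^2) = -4y^2/x^2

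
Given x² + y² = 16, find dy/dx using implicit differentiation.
Differentiate the relation implicitly: treat y = y(x) and apply the chain rule, so every y-derivative picks up a y' = dy/dx factor.

With everything moved to the left-hand side, differentiate term by term:
  d/dx[x^2] = 2x
  d/dx[y^2] = 2y·y'
  d/dx[-16] = 0

Separating the contributions that come from x directly and those that come through y:
  without y':      2x
  multiplying y':  2y

so (2x) + (2y)·y' = 0, and therefore
  dy/dx = -(2x)/(2y) = -x/y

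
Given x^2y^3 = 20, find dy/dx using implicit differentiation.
Apply d/dx to both sides, remembering that y depends on x. Each occurrence of y therefore brings in a y' = dy/dx via the chain rule.

With F(x, y) equal to the left-hand side minus the right, differentiate F term by term:
  d/dx[x^2y^3] = 3x^2y^2·y' + 2xy^3
  d/dx[-20] = 0
Adding these up, d/dx[F] = 0 becomes
  (2xy^3) + (3x^2y^2)·y' = 0,
so isolating y',
  dy/dx = -(2xy^3)/(3x^2y^2) = -2y/(3x)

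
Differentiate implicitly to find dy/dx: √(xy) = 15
Take d/dx of both sides. Since y is implicitly a function of x, the chain rule attaches a y' = dy/dx factor whenever we differentiate through y.

Set F(x, y) = (left side) − (right side), so the curve is F = 0. Differentiating each term of F:
  d/dx[√(xy)] = √(xy)(x·y'/2 + y/2)/(xy)
  d/dx[-15] = 0

Collecting, the y'-free part is the partial derivative in x and the y' coefficient is the partial derivative in y:
  ∂F/∂x = √(xy)/(2x)
  ∂F/∂y = √(xy)/(2y)

so d/dx[F(x, y(x))] = ∂F/∂x + (∂F/∂y)·y' = 0. Rearranging,
  dy/dx = -(∂F/∂x)/(∂F/∂y) = -(√(xy)/(2x))/(√(xy)/(2y)) = -y/x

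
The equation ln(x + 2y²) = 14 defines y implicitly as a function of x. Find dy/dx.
Apply d/dx to both sides, remembering that y depends on x. Each occurrence of y therefore brings in a y' = dy/dx via the chain rule.

With F(x, y) equal to the left-hand side minus the right, differentiate F term by term:
  d/dx[ln(x + 2y^2)] = (4y·y' + 1)/(x + 2y^2)
  d/dx[-14] = 0
Adding these up, d/dx[F] = 0 becomes
  (1/(x + 2y^2)) + (4y/(x + 2y^2))·y' = 0,
so isolating y',
  dy/dx = -(1/(x + 2y^2))/(4y/(x + 2y^2)) = -1/(4y)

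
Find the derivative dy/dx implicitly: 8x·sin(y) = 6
Take d/dx of both sides. Since y is implicitly a function of x, the chain rule attaches a y' = dy/dx factor whenever we differentiate through y.

Set F(x, y) = (left side) − (right side), so the curve is F = 0. Differentiating each term of F:
  d/dx[8x·sin(y)] = 8x·y'·cos(y) + 8sin(y)
  d/dx[-6] = 0

Collecting, the y'-free part is the partial derivative in x and the y' coefficient is the partial derivative in y:
  ∂F/∂x = 8sin(y)
  ∂F/∂y = 8x·cos(y)

so d/dx[F(x, y(x))] = ∂F/∂x + (∂F/∂y)·y' = 0. Rearranging,
  dy/dx = -(∂F/∂x)/(∂F/∂y) = -(8sin(y))/(8x·cos(y)) = -tan(y)/x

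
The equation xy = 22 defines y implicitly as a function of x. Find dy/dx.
Differentiate the relation implicitly: treat y = y(x) and apply the chain rule, so every y-derivative picks up a y' = dy/dx factor.

With everything moved to the left-hand side, differentiate term by term:
  d/dx[xy] = x·y' + y
  d/dx[-22] = 0

Separating the contributions that come from x directly and those that come through y:
  without y':      y
  multiplying y':  x

so (y) + (x)·y' = 0, and therefore
  dy/dx = -(y)/(x) = -y/x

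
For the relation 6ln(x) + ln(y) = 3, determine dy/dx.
Take d/dx of both sides. Since y is implicitly a function of x, the chain rule attaches a y' = dy/dx factor whenever we differentiate through y.

Set F(x, y) = (left side) − (right side), so the curve is F = 0. Differentiating each term of F:
  d/dx[6ln(x)] = 6/x
  d/dx[ln(y)] = y'/y
  d/dx[-3] = 0

Collecting, the y'-free part is the partial derivative in x and the y' coefficient is the partial derivative in y:
  ∂F/∂x = 6/x
  ∂F/∂y = 1/y

so d/dx[F(x, y(x))] = ∂F/∂x + (∂F/∂y)·y' = 0. Rearranging,
  dy/dx = -(∂F/∂x)/(∂F/∂y) = -(6/x)/(1/y) = -6y/x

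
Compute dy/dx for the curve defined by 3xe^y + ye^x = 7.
Differentiate the relation implicitly: treat y = y(x) and apply the chain rule, so every y-derivative picks up a y' = dy/dx factor.

With everything moved to the left-hand side, differentiate term by term:
  d/dx[3x·e^(y)] = 3x·y'·e^(y) + 3e^(y)
  d/dx[y·e^(x)] = y·e^(x) + y'·e^(x)
  d/dx[-7] = 0

Separating the contributions that come from x directly and those that come through y:
  without y':      y·e^(x) + 3e^(y)
  multiplying y':  3x·e^(y) + e^(x)

so (y·e^(x) + 3e^(y)) + (3x·e^(y) + e^(x))·y' = 0, and therefore
  dy/dx = -(y·e^(x) + 3e^(y))/(3x·e^(y) + e^(x)) = (-y·e^(x) - 3e^(y))/(3x·e^(y) + e^(x))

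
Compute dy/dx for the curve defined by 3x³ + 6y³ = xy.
Differentiate the relation implicitly: treat y = y(x) and apply the chain rule, so every y-derivative picks up a y' = dy/dx factor.

With everything moved to the left-hand side, differentiate term by term:
  d/dx[3x^3] = 9x^2
  d/dx[-xy] = -x·y' - y
  d/dx[6y^3] = 18y^2·y'

Separating the contributions that come from x directly and those that come through y:
  without y':      9x^2 - y
  multiplying y':  -x + 18y^2

so (9x^2 - y) + (-x + 18y^2)·y' = 0, and therefore
  dy/dx = -(9x^2 - y)/(-x + 18y^2) = (9x^2 - y)/(x - 18y^2)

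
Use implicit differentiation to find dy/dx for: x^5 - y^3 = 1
Take d/dx of both sides. Since y is implicitly a function of x, the chain rule attaches a y' = dy/dx factor whenever we differentiate through y.

Set F(x, y) = (left side) − (right side), so the curve is F = 0. Differentiating each term of F:
  d/dx[x^5] = 5x^4
  d/dx[-y^3] = -3y^2·y'
  d/dx[-1] = 0

Collecting, the y'-free part is the partial derivative in x and the y' coefficient is the partial derivative in y:
  ∂F/∂x = 5x^4
  ∂F/∂y = -3y^2

so d/dx[F(x, y(x))] = ∂F/∂x + (∂F/∂y)·y' = 0. Rearranging,
  dy/dx = -(∂F/∂x)/(∂F/∂y) = -(5x^4)/(-3y^2) = 5x^4/(3y^2)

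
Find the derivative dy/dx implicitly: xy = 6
Take d/dx of both sides. Since y is implicitly a function of x, the chain rule attaches a y' = dy/dx factor whenever we differentiate through y.

Set F(x, y) = (left side) − (right side), so the curve is F = 0. Differentiating each term of F:
  d/dx[xy] = x·y' + y
  d/dx[-6] = 0

Collecting, the y'-free part is the partial derivative in x and the y' coefficient is the partial derivative in y:
  ∂F/∂x = y
  ∂F/∂y = x

so d/dx[F(x, y(x))] = ∂F/∂x + (∂F/∂y)·y' = 0. Rearranging,
  dy/dx = -(∂F/∂x)/(∂F/∂y) = -(y)/(x) = -y/x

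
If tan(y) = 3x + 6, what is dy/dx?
Take d/dx of both sides. Since y is implicitly a function of x, the chain rule attaches a y' = dy/dx factor whenever we differentiate through y.

Set F(x, y) = (left side) − (right side), so the curve is F = 0. Differentiating each term of F:
  d/dx[-3x] = -3
  d/dx[tan(y)] = y'(tan(y)^2 + 1)
  d/dx[-6] = 0

Collecting, the y'-free part is the partial derivative in x and the y' coefficient is the partial derivative in y:
  ∂F/∂x = -3
  ∂F/∂y = tan(y)^2 + 1

so d/dx[F(x, y(x))] = ∂F/∂x + (∂F/∂y)·y' = 0. Rearranging,
  dy/dx = -(∂F/∂x)/(∂F/∂y) = -(-3)/(tan(y)^2 + 1) = 3cos(y)^2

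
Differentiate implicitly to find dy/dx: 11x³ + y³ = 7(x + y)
Take d/dx of both sides. Since y is implicitly a function of x, the chain rule attaches a y' = dy/dx factor whenever we differentiate through y.

Set F(x, y) = (left side) − (right side), so the curve is F = 0. Differentiating each term of F:
  d/dx[11x^3] = 33x^2
  d/dx[-7x] = -7
  d/dx[y^3] = 3y^2·y'
  d/dx[-7y] = -7·y'

Collecting, the y'-free part is the partial derivative in x and the y' coefficient is the partial derivative in y:
  ∂F/∂x = 33x^2 - 7
  ∂F/∂y = 3y^2 - 7

so d/dx[F(x, y(x))] = ∂F/∂x + (∂F/∂y)·y' = 0. Rearranging,
  dy/dx = -(∂F/∂x)/(∂F/∂y) = -(33x^2 - 7)/(3y^2 - 7) = (7 - 33x^2)/(3y^2 - 7)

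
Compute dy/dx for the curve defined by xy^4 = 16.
Differentiate both sides with respect to x, treating y as y(x). By the chain rule, any term containing y contributes a factor of y' = dy/dx when we differentiate it.

Move every term to one side and write the relation as F(x, y) = 0. Term by term,
  d/dx[xy^4] = 4xy^3·y' + y^4
  d/dx[-16] = 0

The pieces without y' make up ∂F/∂x and the coefficient of y' is ∂F/∂y:
  ∂F/∂x = y^4,
  ∂F/∂y = 4xy^3.

Since d/dx[F] = ∂F/∂x + (∂F/∂y)·y' = 0, solve for y':
  (∂F/∂y)·y' = -∂F/∂x
  dy/dx = -(∂F/∂x)/(∂F/∂y) = -(y^4)/(4xy^3) = -y/(4x)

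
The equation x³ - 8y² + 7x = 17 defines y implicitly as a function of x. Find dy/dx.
Take d/dx of both sides. Since y is implicitly a function of x, the chain rule attaches a y' = dy/dx factor whenever we differentiate through y.

Set F(x, y) = (left side) − (right side), so the curve is F = 0. Differentiating each term of F:
  d/dx[x^3] = 3x^2
  d/dx[7x] = 7
  d/dx[-8y^2] = -16y·y'
  d/dx[-17] = 0

Collecting, the y'-free part is the partial derivative in x and the y' coefficient is the partial derivative in y:
  ∂F/∂x = 3x^2 + 7
  ∂F/∂y = -16y

so d/dx[F(x, y(x))] = ∂F/∂x + (∂F/∂y)·y' = 0. Rearranging,
  dy/dx = -(∂F/∂x)/(∂F/∂y) = -(3x^2 + 7)/(-16y) = (3x^2 + 7)/(16y)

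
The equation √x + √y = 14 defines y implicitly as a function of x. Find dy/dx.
Differentiate both sides with respect to x, treating y as y(x). By the chain rule, any term containing y contributes a factor of y' = dy/dx when we differentiate it.

Move every term to one side and write the relation as F(x, y) = 0. Term by term,
  d/dx[√(x)] = 1/(2√(x))
  d/dx[√(y)] = y'/(2√(y))
  d/dx[-14] = 0

The pieces without y' make up ∂F/∂x and the coefficient of y' is ∂F/∂y:
  ∂F/∂x = 1/(2√(x)),
  ∂F/∂y = 1/(2√(y)).

Since d/dx[F] = ∂F/∂x + (∂F/∂y)·y' = 0, solve for y':
  (∂F/∂y)·y' = -∂F/∂x
  dy/dx = -(∂F/∂x)/(∂F/∂y) = -(1/(2√(x)))/(1/(2√(y))) = -√(y)/√(x)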